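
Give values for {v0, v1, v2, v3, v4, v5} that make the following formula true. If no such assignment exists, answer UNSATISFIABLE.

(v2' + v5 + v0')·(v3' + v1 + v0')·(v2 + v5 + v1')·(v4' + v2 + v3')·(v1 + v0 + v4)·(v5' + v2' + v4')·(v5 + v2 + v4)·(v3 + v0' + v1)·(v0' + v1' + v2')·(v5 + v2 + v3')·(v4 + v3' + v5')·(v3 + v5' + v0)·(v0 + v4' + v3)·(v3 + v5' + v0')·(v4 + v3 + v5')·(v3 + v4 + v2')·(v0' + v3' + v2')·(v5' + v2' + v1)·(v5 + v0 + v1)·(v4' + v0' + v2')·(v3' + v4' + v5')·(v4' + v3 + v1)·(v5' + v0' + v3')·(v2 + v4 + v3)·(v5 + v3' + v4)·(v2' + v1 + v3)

Try v2 = 1.
Try v5 = 0.
The clause (v0') is unit, so v0 = 0.
The clause (v1) is unit, so v1 = 1.
Try v4 = 1.
The clause (v3) is unit, so v3 = 1.
All clauses are satisfied.

v0 ↦ 0, v1 ↦ 1, v2 ↦ 1, v3 ↦ 1, v4 ↦ 1, v5 ↦ 0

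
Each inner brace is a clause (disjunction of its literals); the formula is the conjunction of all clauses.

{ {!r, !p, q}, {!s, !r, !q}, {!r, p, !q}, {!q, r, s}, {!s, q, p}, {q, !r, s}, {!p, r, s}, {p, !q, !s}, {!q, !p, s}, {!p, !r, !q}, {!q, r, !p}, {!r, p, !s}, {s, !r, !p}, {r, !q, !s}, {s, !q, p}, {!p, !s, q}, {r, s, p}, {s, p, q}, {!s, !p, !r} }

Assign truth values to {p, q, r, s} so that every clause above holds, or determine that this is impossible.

UNSATISFIABLE

Suppose r = false.
Suppose q = false.
Suppose s = false.
The clause (!p) is unit, so p = false.
That conflicts with the unit clause (p).
That branch fails; take s = true instead.
The clause (p) is unit, so p = true.
That conflicts with the unit clause (!p).
Neither s = true nor s = false works.
That branch fails; take q = true instead.
The clause (s) is unit, so s = true.
That conflicts with the unit clause (!s).
Neither q = true nor q = false works.
That branch fails; take r = true instead.
Suppose p = false.
The clause (!q) is unit, so q = false.
The clause (!s) is unit, so s = false.
That conflicts with the unit clause (s).
That branch fails; take p = true instead.
The clause (q) is unit, so q = true.
That conflicts with the unit clause (!q).
Neither p = true nor p = false works.
Neither r = true nor r = false works.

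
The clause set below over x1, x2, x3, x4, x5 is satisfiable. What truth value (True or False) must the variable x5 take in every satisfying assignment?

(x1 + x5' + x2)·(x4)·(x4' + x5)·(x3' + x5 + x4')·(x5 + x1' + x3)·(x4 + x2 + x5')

True

Suppose x5 = 0.
The clause (x4) is unit, so x4 = 1.
Now (x4') is unsatisfied and unit — conflict.
So every satisfying assignment has x5 = True.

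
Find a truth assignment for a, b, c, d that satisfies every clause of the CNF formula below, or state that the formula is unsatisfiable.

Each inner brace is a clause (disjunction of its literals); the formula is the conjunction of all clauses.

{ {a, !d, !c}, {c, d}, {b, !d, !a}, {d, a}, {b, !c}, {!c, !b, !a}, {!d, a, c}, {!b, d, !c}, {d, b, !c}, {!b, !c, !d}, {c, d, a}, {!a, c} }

UNSATISFIABLE

Branch on c: set c = true.
From the singleton clause (b), b = true.
From the singleton clause (!a), a = false.
From the singleton clause (!d), d = false.
That conflicts with the unit clause (d).
So c must be the other value — set c = false.
From the singleton clause (d), d = true.
From the singleton clause (a), a = true.
That conflicts with the unit clause (!a).
Either choice for c ends in contradiction.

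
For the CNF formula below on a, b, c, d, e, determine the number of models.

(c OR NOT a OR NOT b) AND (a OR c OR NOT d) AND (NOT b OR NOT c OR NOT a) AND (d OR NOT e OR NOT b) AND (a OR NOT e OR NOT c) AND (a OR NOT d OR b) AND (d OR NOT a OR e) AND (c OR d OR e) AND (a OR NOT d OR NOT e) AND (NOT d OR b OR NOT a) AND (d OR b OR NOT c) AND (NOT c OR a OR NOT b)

There are 2^5 = 32 truth assignments over (a, b, c, d, e).
Split on b. With b = true, the clauses containing b are satisfied and NOT b drops from the rest; 0 of the 2^4 = 16 assignments to the other variables satisfy what remains.
With b = false, by the same count on the reduced clause set, 2 assignments work.
(One model: a=F, b=F, c=F, d=F, e=T.)
Total: 0 + 2 = 2.

2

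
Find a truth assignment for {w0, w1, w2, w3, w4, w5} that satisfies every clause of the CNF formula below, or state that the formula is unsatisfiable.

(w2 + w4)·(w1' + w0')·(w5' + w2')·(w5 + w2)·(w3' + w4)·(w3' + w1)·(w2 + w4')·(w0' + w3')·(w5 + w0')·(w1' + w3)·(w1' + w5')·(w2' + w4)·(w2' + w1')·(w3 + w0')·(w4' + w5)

Branch on w2: set w2 = 1.
The clause (w5') is unit, so w5 = 0.
The clause (w0') is unit, so w0 = 0.
The clause (w4) is unit, so w4 = 1.
But (w4') is also a unit clause — contradiction.
Backtrack on w2: now try w2 = 0.
The clause (w4) is unit, so w4 = 1.
But (w4') is also a unit clause — contradiction.
Either choice for w2 ends in contradiction.

UNSATISFIABLE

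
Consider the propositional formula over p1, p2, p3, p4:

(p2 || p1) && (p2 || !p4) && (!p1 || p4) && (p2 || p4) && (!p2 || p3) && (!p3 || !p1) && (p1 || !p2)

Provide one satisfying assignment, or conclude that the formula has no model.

UNSATISFIABLE

Case p2 = true:
Unit clause (p3) forces p3 = true.
Unit clause (!p1) forces p1 = false.
That conflicts with the unit clause (p1).
That branch fails; take p2 = false instead.
Unit clause (p1) forces p1 = true.
Unit clause (!p4) forces p4 = false.
That conflicts with the unit clause (p4).
Both values of p2 lead to a conflict.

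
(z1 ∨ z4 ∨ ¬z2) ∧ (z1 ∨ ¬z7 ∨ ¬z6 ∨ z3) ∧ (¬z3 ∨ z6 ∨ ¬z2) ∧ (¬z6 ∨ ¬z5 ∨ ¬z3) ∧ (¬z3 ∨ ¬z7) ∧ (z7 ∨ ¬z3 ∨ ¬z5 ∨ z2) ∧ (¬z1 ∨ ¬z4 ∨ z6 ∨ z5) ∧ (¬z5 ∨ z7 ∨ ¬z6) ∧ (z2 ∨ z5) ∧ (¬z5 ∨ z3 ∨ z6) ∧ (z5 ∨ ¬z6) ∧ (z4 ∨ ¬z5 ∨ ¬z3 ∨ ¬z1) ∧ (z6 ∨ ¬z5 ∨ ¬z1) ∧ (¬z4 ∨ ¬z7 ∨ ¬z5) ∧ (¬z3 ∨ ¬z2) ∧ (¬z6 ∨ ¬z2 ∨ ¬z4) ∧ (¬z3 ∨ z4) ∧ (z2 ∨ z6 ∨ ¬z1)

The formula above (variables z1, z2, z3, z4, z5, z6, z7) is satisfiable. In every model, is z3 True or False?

False

Suppose z3 = True.
The clause (¬z7) is unit, so z7 = False.
The clause (¬z2) is unit, so z2 = False.
The clause (¬z5) is unit, so z5 = False.
That conflicts with the unit clause (z5).
So every satisfying assignment has z3 = False.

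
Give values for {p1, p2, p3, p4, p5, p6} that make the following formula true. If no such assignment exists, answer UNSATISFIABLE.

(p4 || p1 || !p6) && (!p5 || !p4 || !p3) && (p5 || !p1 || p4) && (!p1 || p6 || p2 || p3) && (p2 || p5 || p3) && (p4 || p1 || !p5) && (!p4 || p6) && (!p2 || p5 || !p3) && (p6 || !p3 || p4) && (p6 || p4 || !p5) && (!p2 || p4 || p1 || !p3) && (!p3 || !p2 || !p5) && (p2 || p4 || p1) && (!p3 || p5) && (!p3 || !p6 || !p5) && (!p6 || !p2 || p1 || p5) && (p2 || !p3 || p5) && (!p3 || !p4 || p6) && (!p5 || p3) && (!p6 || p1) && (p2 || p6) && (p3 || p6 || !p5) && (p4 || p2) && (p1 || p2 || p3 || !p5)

Branch on p4: set p4 = false.
Unit clause (p2) forces p2 = true.
Branch on p1: set p1 = false.
Unit clause (!p6) forces p6 = false.
Unit clause (!p5) forces p5 = false.
Unit clause (!p3) forces p3 = false.
This assignment satisfies each clause.

p1: false; p2: true; p3: false; p4: false; p5: false; p6: false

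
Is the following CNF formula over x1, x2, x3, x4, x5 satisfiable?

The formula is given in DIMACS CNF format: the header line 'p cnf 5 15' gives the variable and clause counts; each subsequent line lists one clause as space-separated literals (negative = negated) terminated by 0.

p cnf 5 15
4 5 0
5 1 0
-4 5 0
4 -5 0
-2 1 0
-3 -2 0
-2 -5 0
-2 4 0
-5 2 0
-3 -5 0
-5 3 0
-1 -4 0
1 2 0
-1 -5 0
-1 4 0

Branch on x4: set x4 = True.
Unit clause (x5) forces x5 = True.
Unit clause (¬x2) forces x2 = False.
Now (x2) is unsatisfied and unit — conflict.
That branch fails; take x4 = False instead.
Unit clause (x5) forces x5 = True.
Now (¬x5) is unsatisfied and unit — conflict.
Either choice for x4 ends in contradiction.
No assignment satisfies every clause.

Unsatisfiable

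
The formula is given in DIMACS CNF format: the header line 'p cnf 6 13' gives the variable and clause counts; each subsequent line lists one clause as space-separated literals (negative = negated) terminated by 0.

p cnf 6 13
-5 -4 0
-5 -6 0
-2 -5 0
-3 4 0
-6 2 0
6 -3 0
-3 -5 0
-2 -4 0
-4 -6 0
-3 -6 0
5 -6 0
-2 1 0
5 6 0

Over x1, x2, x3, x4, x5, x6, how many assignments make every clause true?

There are 2^6 = 64 truth assignments over (x1, x2, x3, x4, x5, x6).
Split on x6. With x6 = True, the clauses containing x6 are satisfied and ¬x6 drops from the rest; 0 of the 2^5 = 32 assignments to the other variables satisfy what remains.
With x6 = False, by the same count on the reduced clause set, 2 assignments work.
Total: 0 + 2 = 2.

2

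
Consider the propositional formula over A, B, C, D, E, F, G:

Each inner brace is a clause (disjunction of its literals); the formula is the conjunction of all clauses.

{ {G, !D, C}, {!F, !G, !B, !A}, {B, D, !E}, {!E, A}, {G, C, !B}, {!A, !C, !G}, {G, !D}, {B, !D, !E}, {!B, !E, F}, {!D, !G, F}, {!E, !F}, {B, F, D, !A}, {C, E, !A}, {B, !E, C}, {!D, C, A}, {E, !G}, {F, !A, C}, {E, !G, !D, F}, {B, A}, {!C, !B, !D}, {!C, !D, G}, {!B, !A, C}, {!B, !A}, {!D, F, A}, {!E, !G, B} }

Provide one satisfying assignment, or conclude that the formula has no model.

Branch on E: set E = false.
Unit clause (!G) forces G = false.
Unit clause (!D) forces D = false.
Branch on C: set C = true.
Branch on B: set B = true.
Unit clause (!A) forces A = false.
No clause remains; F is free.

A: false,  B: true,  C: true,  D: false,  E: false,  F: false,  G: false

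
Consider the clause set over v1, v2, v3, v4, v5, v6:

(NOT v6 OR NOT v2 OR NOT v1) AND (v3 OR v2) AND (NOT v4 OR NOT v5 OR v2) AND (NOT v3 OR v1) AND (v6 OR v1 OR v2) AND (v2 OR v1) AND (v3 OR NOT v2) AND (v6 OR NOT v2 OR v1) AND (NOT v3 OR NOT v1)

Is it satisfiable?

Unsatisfiable

Branch on v3: set v3 = true.
(v1) alone gives v1 = true.
But (NOT v1) is also a unit clause — contradiction.
Backtrack on v3: now try v3 = false.
(v2) alone gives v2 = true.
But (NOT v2) is also a unit clause — contradiction.
Both values of v3 lead to a conflict.
No assignment satisfies every clause.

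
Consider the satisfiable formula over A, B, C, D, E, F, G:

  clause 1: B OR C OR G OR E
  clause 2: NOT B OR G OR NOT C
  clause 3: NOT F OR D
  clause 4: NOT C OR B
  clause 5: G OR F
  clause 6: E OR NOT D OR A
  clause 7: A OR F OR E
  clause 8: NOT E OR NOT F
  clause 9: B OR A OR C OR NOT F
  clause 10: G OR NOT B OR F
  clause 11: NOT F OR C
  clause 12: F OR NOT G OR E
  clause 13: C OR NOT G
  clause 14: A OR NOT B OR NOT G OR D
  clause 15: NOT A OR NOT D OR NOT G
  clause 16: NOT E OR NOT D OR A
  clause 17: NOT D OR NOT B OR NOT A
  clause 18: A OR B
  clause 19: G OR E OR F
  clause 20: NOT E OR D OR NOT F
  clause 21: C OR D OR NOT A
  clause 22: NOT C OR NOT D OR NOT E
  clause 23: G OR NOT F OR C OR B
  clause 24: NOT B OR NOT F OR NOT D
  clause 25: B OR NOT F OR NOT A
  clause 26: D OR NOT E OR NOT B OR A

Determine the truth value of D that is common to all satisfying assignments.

Suppose D = true.
Try C = false.
(NOT F) alone gives F = false.
(G) alone gives G = true.
But (NOT G) is also a unit clause — contradiction.
So C must be the other value — set C = true.
(B) alone gives B = true.
(G) alone gives G = true.
(NOT A) alone gives A = false.
(E) alone gives E = true.
But (NOT E) is also a unit clause — contradiction.
Either choice for C ends in contradiction.
So every satisfying assignment has D = False.

False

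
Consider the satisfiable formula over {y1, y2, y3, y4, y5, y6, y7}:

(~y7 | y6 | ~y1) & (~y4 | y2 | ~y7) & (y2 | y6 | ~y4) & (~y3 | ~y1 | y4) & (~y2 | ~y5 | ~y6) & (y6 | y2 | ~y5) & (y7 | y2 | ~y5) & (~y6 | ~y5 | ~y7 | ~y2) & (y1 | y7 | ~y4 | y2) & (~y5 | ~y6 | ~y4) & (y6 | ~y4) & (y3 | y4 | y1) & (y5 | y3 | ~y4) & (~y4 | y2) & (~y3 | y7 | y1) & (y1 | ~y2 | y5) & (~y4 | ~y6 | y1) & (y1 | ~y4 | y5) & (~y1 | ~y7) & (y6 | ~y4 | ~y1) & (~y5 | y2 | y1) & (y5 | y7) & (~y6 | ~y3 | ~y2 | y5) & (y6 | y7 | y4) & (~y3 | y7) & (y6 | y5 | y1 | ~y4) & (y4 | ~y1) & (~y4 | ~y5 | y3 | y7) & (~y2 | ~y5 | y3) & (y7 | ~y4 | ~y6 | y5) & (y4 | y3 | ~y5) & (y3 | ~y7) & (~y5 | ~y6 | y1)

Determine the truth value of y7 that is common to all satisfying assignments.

True

Suppose y7 = 0.
(y5) alone gives y5 = 1.
(y2) alone gives y2 = 1.
(~y6) alone gives y6 = 0.
(~y4) alone gives y4 = 0.
That conflicts with the unit clause (y4).
So every satisfying assignment has y7 = True.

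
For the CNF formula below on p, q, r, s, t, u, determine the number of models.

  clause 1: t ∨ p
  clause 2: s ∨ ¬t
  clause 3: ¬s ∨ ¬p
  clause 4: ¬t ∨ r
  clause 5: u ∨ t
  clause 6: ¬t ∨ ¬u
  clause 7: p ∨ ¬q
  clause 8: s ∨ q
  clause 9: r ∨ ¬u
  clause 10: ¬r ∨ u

1

There are 2^6 = 64 truth assignments over (p, q, r, s, t, u).
Split on u. With u = True, the clauses containing u are satisfied and ¬u drops from the rest; 1 of the 2^5 = 32 assignments to the other variables satisfy what remains.
With u = False, by the same count on the reduced clause set, 0 assignments work.
Total: 1 + 0 = 1.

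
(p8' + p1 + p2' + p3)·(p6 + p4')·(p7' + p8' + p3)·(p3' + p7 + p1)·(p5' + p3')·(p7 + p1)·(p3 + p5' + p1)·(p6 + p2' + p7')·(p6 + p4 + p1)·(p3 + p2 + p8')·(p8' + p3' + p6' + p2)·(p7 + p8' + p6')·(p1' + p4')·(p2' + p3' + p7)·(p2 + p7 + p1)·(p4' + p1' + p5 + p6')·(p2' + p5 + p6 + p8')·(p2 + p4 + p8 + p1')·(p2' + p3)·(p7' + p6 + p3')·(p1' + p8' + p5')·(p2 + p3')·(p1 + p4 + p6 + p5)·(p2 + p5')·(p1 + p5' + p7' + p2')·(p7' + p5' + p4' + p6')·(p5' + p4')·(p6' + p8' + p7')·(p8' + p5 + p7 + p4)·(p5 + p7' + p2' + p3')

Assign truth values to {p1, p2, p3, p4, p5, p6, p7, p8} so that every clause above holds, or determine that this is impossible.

Suppose p6 = 1.
Suppose p5 = 0.
Suppose p7 = 1.
The clause (p8') is unit, so p8 = 0.
Suppose p1 = 0.
Suppose p2 = 0.
The clause (p3') is unit, so p3 = 0.
All clauses hold; p4 can take either value.

p1=0; p2=0; p3=0; p4=0; p5=0; p6=1; p7=1; p8=0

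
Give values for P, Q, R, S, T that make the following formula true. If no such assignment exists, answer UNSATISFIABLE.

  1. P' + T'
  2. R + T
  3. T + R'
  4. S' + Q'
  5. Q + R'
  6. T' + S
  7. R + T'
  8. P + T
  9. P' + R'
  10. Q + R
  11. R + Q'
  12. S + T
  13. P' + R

UNSATISFIABLE

Try P = 0.
From the singleton clause (T), T = 1.
From the singleton clause (S), S = 1.
From the singleton clause (Q'), Q = 0.
From the singleton clause (R'), R = 0.
But (R) is also a unit clause — contradiction.
Backtrack on P: now try P = 1.
From the singleton clause (T'), T = 0.
From the singleton clause (R), R = 1.
But (R') is also a unit clause — contradiction.
Neither P = 1 nor P = 0 works.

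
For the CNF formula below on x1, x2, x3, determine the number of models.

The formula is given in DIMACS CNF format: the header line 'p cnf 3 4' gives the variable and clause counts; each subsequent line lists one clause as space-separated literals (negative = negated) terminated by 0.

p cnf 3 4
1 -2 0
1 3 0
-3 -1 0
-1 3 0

There are 2^3 = 8 truth assignments over (x1, x2, x3).
Split on x1. With x1 = True, the clauses containing x1 are satisfied and ¬x1 drops from the rest; 0 of the 2^2 = 4 assignments to the other variables satisfy what remains.
With x1 = False, by the same count on the reduced clause set, 1 assignment works.
(One model: x1=F, x2=F, x3=T.)
Total: 0 + 1 = 1.

1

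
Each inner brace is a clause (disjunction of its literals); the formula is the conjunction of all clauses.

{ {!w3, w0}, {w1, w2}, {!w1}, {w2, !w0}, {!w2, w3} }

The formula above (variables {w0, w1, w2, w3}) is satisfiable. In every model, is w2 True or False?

True

Suppose w2 = false.
(w1) alone gives w1 = true.
Now (!w1) is unsatisfied and unit — conflict.
So every satisfying assignment has w2 = True.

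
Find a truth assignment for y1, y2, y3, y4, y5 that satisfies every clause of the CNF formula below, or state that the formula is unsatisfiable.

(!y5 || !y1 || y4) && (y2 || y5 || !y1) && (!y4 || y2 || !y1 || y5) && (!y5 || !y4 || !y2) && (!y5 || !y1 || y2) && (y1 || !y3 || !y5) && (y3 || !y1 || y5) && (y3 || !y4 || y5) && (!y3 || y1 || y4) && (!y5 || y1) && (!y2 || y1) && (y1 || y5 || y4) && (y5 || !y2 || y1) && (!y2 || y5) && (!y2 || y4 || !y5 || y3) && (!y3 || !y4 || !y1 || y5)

y1=false, y2=false, y3=true, y4=true, y5=false

Suppose y5 = false.
From the singleton clause (!y2), y2 = false.
From the singleton clause (!y1), y1 = false.
From the singleton clause (y4), y4 = true.
From the singleton clause (y3), y3 = true.
Every clause now holds.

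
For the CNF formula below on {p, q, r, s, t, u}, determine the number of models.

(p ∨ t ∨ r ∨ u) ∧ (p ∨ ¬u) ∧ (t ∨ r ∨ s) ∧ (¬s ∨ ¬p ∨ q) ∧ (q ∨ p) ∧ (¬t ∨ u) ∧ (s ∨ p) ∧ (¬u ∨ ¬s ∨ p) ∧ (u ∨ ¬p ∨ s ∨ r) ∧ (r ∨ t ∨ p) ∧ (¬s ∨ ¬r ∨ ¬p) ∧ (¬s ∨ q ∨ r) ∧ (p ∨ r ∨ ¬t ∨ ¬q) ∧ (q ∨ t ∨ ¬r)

10

There are 2^6 = 64 truth assignments over (p, q, r, s, t, u).
Split on t. With t = True, the clauses containing t are satisfied and ¬t drops from the rest; 5 of the 2^5 = 32 assignments to the other variables satisfy what remains.
With t = False, by the same count on the reduced clause set, 5 assignments work.
(One model: p=F, q=T, r=T, s=T, t=F, u=F.)
Total: 5 + 5 = 10.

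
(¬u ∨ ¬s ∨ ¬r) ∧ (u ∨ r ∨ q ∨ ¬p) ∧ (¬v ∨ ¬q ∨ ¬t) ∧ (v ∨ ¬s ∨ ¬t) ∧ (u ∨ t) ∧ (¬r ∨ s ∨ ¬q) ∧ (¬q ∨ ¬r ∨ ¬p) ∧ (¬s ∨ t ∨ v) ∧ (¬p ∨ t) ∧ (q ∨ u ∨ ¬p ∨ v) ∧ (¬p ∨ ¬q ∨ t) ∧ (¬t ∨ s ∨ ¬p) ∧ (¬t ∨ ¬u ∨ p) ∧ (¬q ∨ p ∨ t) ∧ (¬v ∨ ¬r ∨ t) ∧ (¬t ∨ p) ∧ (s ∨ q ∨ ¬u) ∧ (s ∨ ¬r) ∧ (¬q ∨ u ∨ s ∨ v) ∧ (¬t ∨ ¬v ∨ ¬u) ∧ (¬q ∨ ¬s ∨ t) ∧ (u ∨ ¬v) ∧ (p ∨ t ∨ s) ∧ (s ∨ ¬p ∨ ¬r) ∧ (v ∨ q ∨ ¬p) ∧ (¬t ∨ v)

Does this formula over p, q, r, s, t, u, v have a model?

Case u = True:
Case s = True:
From the singleton clause (¬r), r = False.
Case v = True:
From the singleton clause (¬t), t = False.
From the singleton clause (¬p), p = False.
From the singleton clause (¬q), q = False.
Every clause now holds.
A satisfying assignment: p=False,  q=False,  r=False,  s=True,  t=False,  u=True,  v=True.

Yes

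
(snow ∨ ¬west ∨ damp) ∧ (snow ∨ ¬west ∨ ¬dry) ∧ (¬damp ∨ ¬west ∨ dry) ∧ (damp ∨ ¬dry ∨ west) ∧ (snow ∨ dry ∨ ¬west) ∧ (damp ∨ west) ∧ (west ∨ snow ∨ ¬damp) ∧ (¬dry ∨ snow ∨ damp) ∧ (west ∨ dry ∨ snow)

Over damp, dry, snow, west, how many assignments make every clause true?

There are 2^4 = 16 truth assignments over (damp, dry, snow, west).
Split on damp. With damp = True, the clauses containing damp are satisfied and ¬damp drops from the rest; 3 of the 2^3 = 8 assignments to the other variables satisfy what remains.
With damp = False, by the same count on the reduced clause set, 2 assignments work.
(One model: damp=F, dry=F, snow=T, west=T.)
Total: 3 + 2 = 5.

5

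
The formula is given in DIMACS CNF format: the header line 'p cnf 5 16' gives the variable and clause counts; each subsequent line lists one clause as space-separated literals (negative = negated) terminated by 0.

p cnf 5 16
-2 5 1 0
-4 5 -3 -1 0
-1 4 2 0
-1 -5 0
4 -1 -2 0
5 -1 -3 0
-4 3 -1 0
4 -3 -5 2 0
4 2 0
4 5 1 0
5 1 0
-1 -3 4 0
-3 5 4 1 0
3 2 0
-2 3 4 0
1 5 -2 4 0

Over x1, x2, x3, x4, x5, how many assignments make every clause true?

4

There are 2^5 = 32 truth assignments over (x1, x2, x3, x4, x5).
Split on x2. With x2 = True, the clauses containing x2 are satisfied and ¬x2 drops from the rest; 3 of the 2^4 = 16 assignments to the other variables satisfy what remains.
With x2 = False, by the same count on the reduced clause set, 1 assignment works.
(One model: x1=F, x2=F, x3=T, x4=T, x5=T.)
Total: 3 + 1 = 4.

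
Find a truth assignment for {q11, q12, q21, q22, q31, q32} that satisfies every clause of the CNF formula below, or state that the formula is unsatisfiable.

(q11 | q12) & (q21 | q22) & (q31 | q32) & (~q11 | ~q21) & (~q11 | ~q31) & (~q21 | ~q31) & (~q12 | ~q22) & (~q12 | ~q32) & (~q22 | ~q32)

Case q11 = 1:
(~q21) alone gives q21 = 0.
(q22) alone gives q22 = 1.
(~q31) alone gives q31 = 0.
(q32) alone gives q32 = 1.
But (~q32) is also a unit clause — contradiction.
Undo q11 and try q11 = 0.
(q12) alone gives q12 = 1.
(~q22) alone gives q22 = 0.
(q21) alone gives q21 = 1.
(~q31) alone gives q31 = 0.
(q32) alone gives q32 = 1.
But (~q32) is also a unit clause — contradiction.
Neither q11 = 1 nor q11 = 0 works.

UNSATISFIABLE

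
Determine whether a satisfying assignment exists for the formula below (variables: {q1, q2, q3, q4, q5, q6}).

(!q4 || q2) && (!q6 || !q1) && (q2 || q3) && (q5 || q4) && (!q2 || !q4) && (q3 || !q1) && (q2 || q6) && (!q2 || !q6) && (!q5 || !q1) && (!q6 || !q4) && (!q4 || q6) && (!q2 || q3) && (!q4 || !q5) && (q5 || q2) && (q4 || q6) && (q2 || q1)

Unsatisfiable

Branch on q4: set q4 = false.
(q5) alone gives q5 = true.
(!q1) alone gives q1 = false.
(q6) alone gives q6 = true.
(!q2) alone gives q2 = false.
That conflicts with the unit clause (q2).
That branch fails; take q4 = true instead.
(q2) alone gives q2 = true.
That conflicts with the unit clause (!q2).
Either choice for q4 ends in contradiction.
No assignment satisfies every clause.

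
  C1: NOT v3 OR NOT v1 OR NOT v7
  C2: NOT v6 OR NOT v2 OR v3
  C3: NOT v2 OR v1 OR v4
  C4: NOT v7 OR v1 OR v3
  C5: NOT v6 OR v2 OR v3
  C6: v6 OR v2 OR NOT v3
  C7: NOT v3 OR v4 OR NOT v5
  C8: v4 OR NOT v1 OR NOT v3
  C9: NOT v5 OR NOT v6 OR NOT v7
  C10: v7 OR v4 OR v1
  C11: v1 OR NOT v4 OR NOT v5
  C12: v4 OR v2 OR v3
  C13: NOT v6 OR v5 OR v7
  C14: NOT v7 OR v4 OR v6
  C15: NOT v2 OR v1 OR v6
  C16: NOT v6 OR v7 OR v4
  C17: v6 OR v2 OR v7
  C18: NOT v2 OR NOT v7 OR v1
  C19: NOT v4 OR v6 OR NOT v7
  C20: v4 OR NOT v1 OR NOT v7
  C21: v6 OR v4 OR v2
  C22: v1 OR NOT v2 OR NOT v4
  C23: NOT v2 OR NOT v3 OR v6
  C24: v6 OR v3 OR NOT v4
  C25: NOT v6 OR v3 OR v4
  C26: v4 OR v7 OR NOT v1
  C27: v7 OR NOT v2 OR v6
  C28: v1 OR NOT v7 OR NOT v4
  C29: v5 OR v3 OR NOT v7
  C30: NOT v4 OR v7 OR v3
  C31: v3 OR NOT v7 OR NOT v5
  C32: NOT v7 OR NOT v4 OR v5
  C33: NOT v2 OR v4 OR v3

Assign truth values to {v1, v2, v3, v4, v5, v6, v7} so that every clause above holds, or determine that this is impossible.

v1 ↦ true, v2 ↦ true, v3 ↦ true, v4 ↦ true, v5 ↦ true, v6 ↦ true, v7 ↦ false

Case v3 = true:
Case v1 = true:
(NOT v7) alone gives v7 = false.
(v4) alone gives v4 = true.
Case v6 = true:
(v5) alone gives v5 = true.
All clauses hold; v2 can take either value.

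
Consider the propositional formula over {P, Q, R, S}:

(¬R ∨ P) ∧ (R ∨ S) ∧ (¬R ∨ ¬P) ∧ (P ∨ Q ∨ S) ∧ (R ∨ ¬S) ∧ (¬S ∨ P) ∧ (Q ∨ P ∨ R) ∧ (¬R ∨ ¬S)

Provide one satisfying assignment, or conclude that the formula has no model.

UNSATISFIABLE

Suppose R = False.
Unit clause (S) forces S = True.
That conflicts with the unit clause (¬S).
So R must be the other value — set R = True.
Unit clause (P) forces P = True.
That conflicts with the unit clause (¬P).
Neither R = True nor R = False works.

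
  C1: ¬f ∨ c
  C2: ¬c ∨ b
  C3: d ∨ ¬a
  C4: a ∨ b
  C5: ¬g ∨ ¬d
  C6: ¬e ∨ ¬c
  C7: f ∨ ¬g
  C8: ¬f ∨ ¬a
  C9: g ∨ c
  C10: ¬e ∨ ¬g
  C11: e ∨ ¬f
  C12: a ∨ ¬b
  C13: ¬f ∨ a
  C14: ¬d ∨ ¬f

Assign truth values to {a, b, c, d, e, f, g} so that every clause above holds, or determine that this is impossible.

Try f = False.
Unit clause (¬g) forces g = False.
Unit clause (c) forces c = True.
Unit clause (b) forces b = True.
Unit clause (¬e) forces e = False.
Unit clause (a) forces a = True.
Unit clause (d) forces d = True.
This assignment satisfies each clause.

a ↦ True,  b ↦ True,  c ↦ True,  d ↦ True,  e ↦ False,  f ↦ False,  g ↦ False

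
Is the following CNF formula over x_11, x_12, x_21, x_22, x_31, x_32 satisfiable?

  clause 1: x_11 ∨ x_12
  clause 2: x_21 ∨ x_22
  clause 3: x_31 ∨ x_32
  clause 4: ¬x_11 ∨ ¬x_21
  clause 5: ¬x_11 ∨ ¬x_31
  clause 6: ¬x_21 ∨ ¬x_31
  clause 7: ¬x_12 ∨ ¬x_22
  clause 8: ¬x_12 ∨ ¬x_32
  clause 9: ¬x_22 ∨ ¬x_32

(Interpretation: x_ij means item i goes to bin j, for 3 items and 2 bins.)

No, unsatisfiable

Try x_11 = True.
From the singleton clause (¬x_21), x_21 = False.
From the singleton clause (x_22), x_22 = True.
From the singleton clause (¬x_31), x_31 = False.
From the singleton clause (x_32), x_32 = True.
But (¬x_32) is also a unit clause — contradiction.
So x_11 must be the other value — set x_11 = False.
From the singleton clause (x_12), x_12 = True.
From the singleton clause (¬x_22), x_22 = False.
From the singleton clause (x_21), x_21 = True.
From the singleton clause (¬x_31), x_31 = False.
From the singleton clause (x_32), x_32 = True.
But (¬x_32) is also a unit clause — contradiction.
Either choice for x_11 ends in contradiction.
No assignment satisfies every clause.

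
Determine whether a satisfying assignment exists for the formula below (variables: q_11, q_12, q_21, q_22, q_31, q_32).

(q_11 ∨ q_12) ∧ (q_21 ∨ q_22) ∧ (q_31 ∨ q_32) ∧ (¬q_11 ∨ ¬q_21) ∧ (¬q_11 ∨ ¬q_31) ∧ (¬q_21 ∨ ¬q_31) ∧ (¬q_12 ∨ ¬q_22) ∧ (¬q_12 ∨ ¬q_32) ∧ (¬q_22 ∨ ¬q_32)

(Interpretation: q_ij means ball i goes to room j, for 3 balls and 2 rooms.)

Branch on q_11: set q_11 = True.
From the singleton clause (¬q_21), q_21 = False.
From the singleton clause (q_22), q_22 = True.
From the singleton clause (¬q_31), q_31 = False.
From the singleton clause (q_32), q_32 = True.
Now (¬q_32) is unsatisfied and unit — conflict.
Backtrack on q_11: now try q_11 = False.
From the singleton clause (q_12), q_12 = True.
From the singleton clause (¬q_22), q_22 = False.
From the singleton clause (q_21), q_21 = True.
From the singleton clause (¬q_31), q_31 = False.
From the singleton clause (q_32), q_32 = True.
Now (¬q_32) is unsatisfied and unit — conflict.
Either choice for q_11 ends in contradiction.
No assignment satisfies every clause.

No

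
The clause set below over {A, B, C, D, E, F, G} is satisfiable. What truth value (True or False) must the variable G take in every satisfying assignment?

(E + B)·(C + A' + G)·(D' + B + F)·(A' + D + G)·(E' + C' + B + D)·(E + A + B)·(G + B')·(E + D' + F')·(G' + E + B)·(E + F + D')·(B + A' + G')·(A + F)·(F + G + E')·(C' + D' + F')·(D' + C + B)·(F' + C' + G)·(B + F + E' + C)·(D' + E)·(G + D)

Suppose G = 0.
Unit clause (B') forces B = 0.
Unit clause (E) forces E = 1.
Unit clause (F) forces F = 1.
Unit clause (C') forces C = 0.
Unit clause (A') forces A = 0.
Unit clause (D') forces D = 0.
Now (D) is unsatisfied and unit — conflict.
So every satisfying assignment has G = True.

True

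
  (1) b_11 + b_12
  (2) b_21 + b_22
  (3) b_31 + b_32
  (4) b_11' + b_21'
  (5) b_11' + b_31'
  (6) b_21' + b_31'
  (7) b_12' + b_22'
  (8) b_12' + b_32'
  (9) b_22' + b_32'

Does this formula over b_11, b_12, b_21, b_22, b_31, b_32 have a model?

Suppose b_11 = 1.
(b_21') alone gives b_21 = 0.
(b_22) alone gives b_22 = 1.
(b_31') alone gives b_31 = 0.
(b_32) alone gives b_32 = 1.
Now (b_32') is unsatisfied and unit — conflict.
Undo b_11 and try b_11 = 0.
(b_12) alone gives b_12 = 1.
(b_22') alone gives b_22 = 0.
(b_21) alone gives b_21 = 1.
(b_31') alone gives b_31 = 0.
(b_32) alone gives b_32 = 1.
Now (b_32') is unsatisfied and unit — conflict.
Both values of b_11 lead to a conflict.
No assignment satisfies every clause.

No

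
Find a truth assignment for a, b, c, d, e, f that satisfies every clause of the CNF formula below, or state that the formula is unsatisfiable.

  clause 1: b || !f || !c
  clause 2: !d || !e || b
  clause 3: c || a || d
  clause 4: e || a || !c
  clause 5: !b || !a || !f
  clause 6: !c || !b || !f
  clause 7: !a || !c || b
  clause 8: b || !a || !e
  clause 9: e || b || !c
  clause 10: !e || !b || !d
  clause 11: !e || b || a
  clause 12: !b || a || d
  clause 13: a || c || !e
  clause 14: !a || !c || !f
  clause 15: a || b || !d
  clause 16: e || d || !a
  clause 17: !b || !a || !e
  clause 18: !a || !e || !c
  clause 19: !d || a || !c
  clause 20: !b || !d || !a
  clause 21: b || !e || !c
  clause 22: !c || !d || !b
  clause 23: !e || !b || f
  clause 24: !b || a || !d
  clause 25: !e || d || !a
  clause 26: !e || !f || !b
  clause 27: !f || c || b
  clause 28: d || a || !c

Case b = false:
Case f = false:
Case d = true:
(!e) alone gives e = false.
(!c) alone gives c = false.
(a) alone gives a = true.
This assignment satisfies each clause.

a=true; b=false; c=false; d=true; e=false; f=false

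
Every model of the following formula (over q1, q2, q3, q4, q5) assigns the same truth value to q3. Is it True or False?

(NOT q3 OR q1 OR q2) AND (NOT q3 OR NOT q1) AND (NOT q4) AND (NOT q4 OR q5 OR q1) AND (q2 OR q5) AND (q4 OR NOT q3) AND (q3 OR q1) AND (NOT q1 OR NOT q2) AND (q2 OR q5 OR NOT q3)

Suppose q3 = true.
Unit clause (NOT q1) forces q1 = false.
Unit clause (q2) forces q2 = true.
Unit clause (NOT q4) forces q4 = false.
That conflicts with the unit clause (q4).
So every satisfying assignment has q3 = False.

False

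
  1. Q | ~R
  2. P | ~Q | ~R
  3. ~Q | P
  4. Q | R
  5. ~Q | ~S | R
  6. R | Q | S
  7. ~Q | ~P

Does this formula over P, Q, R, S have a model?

Branch on Q: set Q = 1.
The clause (P) is unit, so P = 1.
But (~P) is also a unit clause — contradiction.
So Q must be the other value — set Q = 0.
The clause (~R) is unit, so R = 0.
But (R) is also a unit clause — contradiction.
Either choice for Q ends in contradiction.
No assignment satisfies every clause.

Unsatisfiable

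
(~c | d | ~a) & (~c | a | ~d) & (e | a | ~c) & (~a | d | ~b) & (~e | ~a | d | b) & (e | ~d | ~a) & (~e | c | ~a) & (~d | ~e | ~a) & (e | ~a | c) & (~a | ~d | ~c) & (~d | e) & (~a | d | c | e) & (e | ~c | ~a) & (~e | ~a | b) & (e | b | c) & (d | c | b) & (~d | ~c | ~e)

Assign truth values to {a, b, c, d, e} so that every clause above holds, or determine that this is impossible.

Case d = 1:
(e) alone gives e = 1.
(~a) alone gives a = 0.
(~c) alone gives c = 0.
All clauses hold; b can take either value.

a: 0,  b: 0,  c: 0,  d: 1,  e: 1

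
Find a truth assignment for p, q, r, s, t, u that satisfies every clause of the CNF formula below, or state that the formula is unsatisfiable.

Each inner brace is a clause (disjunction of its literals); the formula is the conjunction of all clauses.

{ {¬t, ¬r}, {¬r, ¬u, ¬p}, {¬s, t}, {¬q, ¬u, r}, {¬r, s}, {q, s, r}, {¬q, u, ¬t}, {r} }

UNSATISFIABLE

The clause (r) is unit, so r = True.
The clause (¬t) is unit, so t = False.
The clause (¬s) is unit, so s = False.
That conflicts with the unit clause (s).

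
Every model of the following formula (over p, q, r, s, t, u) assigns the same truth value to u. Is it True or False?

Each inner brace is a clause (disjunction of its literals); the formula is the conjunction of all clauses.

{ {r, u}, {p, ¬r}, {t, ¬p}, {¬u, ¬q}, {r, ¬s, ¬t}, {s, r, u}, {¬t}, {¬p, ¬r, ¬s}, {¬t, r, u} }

Suppose u = False.
From the singleton clause (r), r = True.
From the singleton clause (p), p = True.
From the singleton clause (t), t = True.
That conflicts with the unit clause (¬t).
So every satisfying assignment has u = True.

True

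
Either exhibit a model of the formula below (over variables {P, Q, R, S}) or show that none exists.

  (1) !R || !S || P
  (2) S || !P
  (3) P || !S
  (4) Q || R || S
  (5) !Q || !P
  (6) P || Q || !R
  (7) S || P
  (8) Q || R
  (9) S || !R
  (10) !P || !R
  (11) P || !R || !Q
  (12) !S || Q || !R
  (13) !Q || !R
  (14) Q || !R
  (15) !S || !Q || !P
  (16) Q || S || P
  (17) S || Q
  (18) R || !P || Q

UNSATISFIABLE

Suppose S = true.
From the singleton clause (P), P = true.
From the singleton clause (!Q), Q = false.
From the singleton clause (R), R = true.
That conflicts with the unit clause (!R).
That branch fails; take S = false instead.
From the singleton clause (!P), P = false.
That conflicts with the unit clause (P).
Both values of S lead to a conflict.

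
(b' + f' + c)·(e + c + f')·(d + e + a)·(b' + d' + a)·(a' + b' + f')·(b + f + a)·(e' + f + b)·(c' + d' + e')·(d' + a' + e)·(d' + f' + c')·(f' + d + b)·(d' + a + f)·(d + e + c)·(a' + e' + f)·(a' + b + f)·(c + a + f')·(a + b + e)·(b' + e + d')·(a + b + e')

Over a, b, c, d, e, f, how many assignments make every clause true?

5

There are 2^6 = 64 truth assignments over (a, b, c, d, e, f).
Split on b. With b = 1, the clauses containing b are satisfied and b' drops from the rest; 4 of the 2^5 = 32 assignments to the other variables satisfy what remains.
With b = 0, by the same count on the reduced clause set, 1 assignment works.
Total: 4 + 1 = 5.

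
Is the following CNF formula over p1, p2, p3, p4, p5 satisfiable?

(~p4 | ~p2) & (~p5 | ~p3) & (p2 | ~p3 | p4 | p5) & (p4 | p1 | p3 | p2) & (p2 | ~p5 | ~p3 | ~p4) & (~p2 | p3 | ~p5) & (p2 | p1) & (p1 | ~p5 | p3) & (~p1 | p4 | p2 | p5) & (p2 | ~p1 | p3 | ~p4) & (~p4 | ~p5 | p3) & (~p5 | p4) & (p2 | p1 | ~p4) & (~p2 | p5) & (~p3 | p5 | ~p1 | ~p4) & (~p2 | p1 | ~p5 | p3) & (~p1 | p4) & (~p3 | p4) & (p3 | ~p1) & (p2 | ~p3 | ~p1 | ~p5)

Try p4 = 0.
Unit clause (~p5) forces p5 = 0.
Unit clause (~p2) forces p2 = 0.
Unit clause (~p3) forces p3 = 0.
Unit clause (p1) forces p1 = 1.
That conflicts with the unit clause (~p1).
That branch fails; take p4 = 1 instead.
Unit clause (~p2) forces p2 = 0.
Unit clause (p1) forces p1 = 1.
Unit clause (p3) forces p3 = 1.
Unit clause (~p5) forces p5 = 0.
That conflicts with the unit clause (p5).
Both values of p4 lead to a conflict.
No assignment satisfies every clause.

No, unsatisfiable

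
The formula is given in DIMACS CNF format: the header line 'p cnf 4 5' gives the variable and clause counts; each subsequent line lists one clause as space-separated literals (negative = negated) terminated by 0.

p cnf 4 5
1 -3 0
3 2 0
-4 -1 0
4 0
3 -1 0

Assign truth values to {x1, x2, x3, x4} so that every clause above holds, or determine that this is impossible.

x1: False, x2: True, x3: False, x4: True

From the singleton clause (x4), x4 = True.
From the singleton clause (¬x1), x1 = False.
From the singleton clause (¬x3), x3 = False.
From the singleton clause (x2), x2 = True.
This assignment satisfies each clause.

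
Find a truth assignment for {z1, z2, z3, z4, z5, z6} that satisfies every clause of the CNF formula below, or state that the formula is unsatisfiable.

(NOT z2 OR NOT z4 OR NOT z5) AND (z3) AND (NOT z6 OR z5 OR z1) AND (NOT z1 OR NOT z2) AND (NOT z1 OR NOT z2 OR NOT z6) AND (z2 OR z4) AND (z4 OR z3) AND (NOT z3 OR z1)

Unit clause (z3) forces z3 = true.
Unit clause (z1) forces z1 = true.
Unit clause (NOT z2) forces z2 = false.
Unit clause (z4) forces z4 = true.
Every clause is now satisfied; z5, z6 are unconstrained.

z1=true,  z2=false,  z3=true,  z4=true,  z5=false,  z6=true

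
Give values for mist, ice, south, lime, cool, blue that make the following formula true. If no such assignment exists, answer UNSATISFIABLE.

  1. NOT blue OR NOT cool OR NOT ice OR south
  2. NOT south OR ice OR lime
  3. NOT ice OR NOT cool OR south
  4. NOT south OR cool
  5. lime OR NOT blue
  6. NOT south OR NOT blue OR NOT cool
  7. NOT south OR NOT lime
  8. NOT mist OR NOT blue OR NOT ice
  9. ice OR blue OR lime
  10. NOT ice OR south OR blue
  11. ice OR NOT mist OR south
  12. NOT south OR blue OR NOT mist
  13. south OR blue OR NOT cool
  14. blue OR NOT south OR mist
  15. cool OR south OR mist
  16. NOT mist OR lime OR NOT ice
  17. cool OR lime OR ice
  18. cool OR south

mist ↦ false,  ice ↦ false,  south ↦ false,  lime ↦ true,  cool ↦ true,  blue ↦ true

Branch on south: set south = false.
Unit clause (cool) forces cool = true.
Unit clause (NOT ice) forces ice = false.
Unit clause (NOT mist) forces mist = false.
Unit clause (blue) forces blue = true.
Unit clause (lime) forces lime = true.
Every clause now holds.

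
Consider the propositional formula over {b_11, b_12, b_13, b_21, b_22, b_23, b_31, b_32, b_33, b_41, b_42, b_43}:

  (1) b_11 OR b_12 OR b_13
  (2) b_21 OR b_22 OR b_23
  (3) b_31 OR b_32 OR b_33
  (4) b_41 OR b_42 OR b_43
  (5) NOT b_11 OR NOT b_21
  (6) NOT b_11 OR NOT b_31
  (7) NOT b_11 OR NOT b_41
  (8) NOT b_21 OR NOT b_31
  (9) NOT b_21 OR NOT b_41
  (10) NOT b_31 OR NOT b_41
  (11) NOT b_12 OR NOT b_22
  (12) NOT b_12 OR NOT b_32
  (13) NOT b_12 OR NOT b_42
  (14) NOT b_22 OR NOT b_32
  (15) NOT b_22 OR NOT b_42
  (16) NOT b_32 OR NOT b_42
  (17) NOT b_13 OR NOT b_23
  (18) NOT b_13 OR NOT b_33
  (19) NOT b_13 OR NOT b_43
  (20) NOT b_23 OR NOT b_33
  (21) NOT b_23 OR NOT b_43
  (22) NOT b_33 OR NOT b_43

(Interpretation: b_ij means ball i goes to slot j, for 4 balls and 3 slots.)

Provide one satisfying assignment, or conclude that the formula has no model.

UNSATISFIABLE

Branch on b_11: set b_11 = false.
Branch on b_12: set b_12 = true.
Unit clause (NOT b_22) forces b_22 = false.
Unit clause (NOT b_32) forces b_32 = false.
Unit clause (NOT b_42) forces b_42 = false.
Branch on b_21: set b_21 = true.
Unit clause (NOT b_31) forces b_31 = false.
Unit clause (b_33) forces b_33 = true.
Unit clause (NOT b_41) forces b_41 = false.
Unit clause (b_43) forces b_43 = true.
But (NOT b_43) is also a unit clause — contradiction.
That branch fails; take b_21 = false instead.
Unit clause (b_23) forces b_23 = true.
Unit clause (NOT b_13) forces b_13 = false.
Unit clause (NOT b_33) forces b_33 = false.
Unit clause (b_31) forces b_31 = true.
Unit clause (NOT b_41) forces b_41 = false.
Unit clause (b_43) forces b_43 = true.
But (NOT b_43) is also a unit clause — contradiction.
Both values of b_21 lead to a conflict.
That branch fails; take b_12 = false instead.
Unit clause (b_13) forces b_13 = true.
Unit clause (NOT b_23) forces b_23 = false.
Unit clause (NOT b_33) forces b_33 = false.
Unit clause (NOT b_43) forces b_43 = false.
Branch on b_21: set b_21 = true.
Unit clause (NOT b_31) forces b_31 = false.
Unit clause (b_32) forces b_32 = true.
Unit clause (NOT b_41) forces b_41 = false.
Unit clause (b_42) forces b_42 = true.
But (NOT b_42) is also a unit clause — contradiction.
That branch fails; take b_21 = false instead.
Unit clause (b_22) forces b_22 = true.
Unit clause (NOT b_32) forces b_32 = false.
Unit clause (b_31) forces b_31 = true.
Unit clause (NOT b_41) forces b_41 = false.
Unit clause (b_42) forces b_42 = true.
But (NOT b_42) is also a unit clause — contradiction.
Both values of b_21 lead to a conflict.
Both values of b_12 lead to a conflict.
That branch fails; take b_11 = true instead.
Unit clause (NOT b_21) forces b_21 = false.
Unit clause (NOT b_31) forces b_31 = false.
Unit clause (NOT b_41) forces b_41 = false.
Branch on b_22: set b_22 = true.
Unit clause (NOT b_12) forces b_12 = false.
Unit clause (NOT b_32) forces b_32 = false.
Unit clause (b_33) forces b_33 = true.
Unit clause (NOT b_42) forces b_42 = false.
Unit clause (b_43) forces b_43 = true.
But (NOT b_43) is also a unit clause — contradiction.
That branch fails; take b_22 = false instead.
Unit clause (b_23) forces b_23 = true.
Unit clause (NOT b_13) forces b_13 = false.
Unit clause (NOT b_33) forces b_33 = false.
Unit clause (b_32) forces b_32 = true.
Unit clause (NOT b_12) forces b_12 = false.
Unit clause (NOT b_42) forces b_42 = false.
Unit clause (b_43) forces b_43 = true.
But (NOT b_43) is also a unit clause — contradiction.
Both values of b_22 lead to a conflict.
Both values of b_11 lead to a conflict.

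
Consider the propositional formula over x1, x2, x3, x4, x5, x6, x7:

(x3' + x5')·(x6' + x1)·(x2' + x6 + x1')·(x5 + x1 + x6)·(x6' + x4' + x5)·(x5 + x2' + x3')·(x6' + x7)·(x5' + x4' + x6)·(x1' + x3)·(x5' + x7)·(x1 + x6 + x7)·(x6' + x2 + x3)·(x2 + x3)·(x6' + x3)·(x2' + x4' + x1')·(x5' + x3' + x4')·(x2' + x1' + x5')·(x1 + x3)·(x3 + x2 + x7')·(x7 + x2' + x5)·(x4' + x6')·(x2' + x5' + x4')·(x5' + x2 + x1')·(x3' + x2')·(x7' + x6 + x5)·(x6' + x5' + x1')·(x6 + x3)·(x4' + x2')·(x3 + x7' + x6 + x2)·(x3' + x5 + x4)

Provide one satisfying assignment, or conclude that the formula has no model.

Branch on x3: set x3 = 1.
Unit clause (x5') forces x5 = 0.
Unit clause (x2') forces x2 = 0.
Unit clause (x4) forces x4 = 1.
Unit clause (x6') forces x6 = 0.
Unit clause (x1) forces x1 = 1.
Unit clause (x7') forces x7 = 0.
This assignment satisfies each clause.

x1: 1,  x2: 0,  x3: 1,  x4: 1,  x5: 0,  x6: 0,  x7: 0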